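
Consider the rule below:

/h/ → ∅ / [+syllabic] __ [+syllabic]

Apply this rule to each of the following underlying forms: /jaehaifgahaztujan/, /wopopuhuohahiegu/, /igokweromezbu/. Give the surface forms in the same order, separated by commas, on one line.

/jaehaifgahaztujan/: /h/ occurs between vowels /e/ and /a/, so it deletes. /h/ occurs between vowels /a/ and /a/, so it deletes. → [jaeaifgaaztujan].
/wopopuhuohahiegu/: /h/ occurs between vowels /u/ and /u/, so it deletes. /h/ occurs between vowels /o/ and /a/, so it deletes. /h/ occurs between vowels /a/ and /i/, so it deletes. → [wopopuuoaiegu].
/igokweromezbu/: the rule's environment is not met; surfaces unchanged as [igokweromezbu].

jaeaifgaaztujan, wopopuuoaiegu, igokweromezbu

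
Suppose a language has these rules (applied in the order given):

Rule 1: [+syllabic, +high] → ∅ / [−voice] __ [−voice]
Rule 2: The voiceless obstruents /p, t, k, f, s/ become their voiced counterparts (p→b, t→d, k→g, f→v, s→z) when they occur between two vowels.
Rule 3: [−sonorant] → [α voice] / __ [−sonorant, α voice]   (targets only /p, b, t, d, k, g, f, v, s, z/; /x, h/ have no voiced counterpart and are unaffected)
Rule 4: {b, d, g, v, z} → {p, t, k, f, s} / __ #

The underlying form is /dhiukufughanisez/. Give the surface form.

Rule 1 (high vowel syncope): /u/ is a high vowel flanked by voiceless consonants /k/ and /f/, so it deletes. /dhiukufughanisez/ → dhiukfughanisez.
Rule 2 (intervocalic voicing): /s/ is a voiceless obstruent between vowels /i/ and /e/, so it voices to [z]. /dhiukfughanisez/ → dhiukfughanizez.
Rule 3 (regressive voicing assimilation): /d/ precedes the voiceless obstruent /h/, so it devoices to [t] by assimilation. /g/ precedes the voiceless obstruent /h/, so it devoices to [k] by assimilation. /dhiukfughanizez/ → thiukfukhanizez.
Rule 4 (final devoicing): /z/ is a voiced obstruent in word-final position, so it devoices to [s]. /thiukfukhanizez/ → thiukfukhanizes.

thiukfukhanizes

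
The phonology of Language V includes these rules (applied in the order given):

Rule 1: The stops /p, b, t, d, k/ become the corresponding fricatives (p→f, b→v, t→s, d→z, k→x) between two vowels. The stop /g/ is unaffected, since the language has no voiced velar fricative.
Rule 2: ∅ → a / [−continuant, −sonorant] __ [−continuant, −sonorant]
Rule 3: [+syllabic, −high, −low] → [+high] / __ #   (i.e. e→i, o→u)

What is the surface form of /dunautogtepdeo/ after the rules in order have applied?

dunausogatepadeu

Rule 1 (intervocalic spirantization): /t/ is a stop between vowels /u/ and /o/, so it spirantizes to the fricative [s]. /dunautogtepdeo/ → dunausogtepdeo.
Rule 2 (stop-cluster a-epenthesis): /g/ and /t/ form a stop–stop cluster, so [a] is inserted between them. /p/ and /d/ form a stop–stop cluster, so [a] is inserted between them. /dunausogtepdeo/ → dunausogatepadeo.
Rule 3 (final vowel raising): /o/ is a mid vowel in word-final position, so it raises to [u]. /dunausogatepadeo/ → dunausogatepadeu.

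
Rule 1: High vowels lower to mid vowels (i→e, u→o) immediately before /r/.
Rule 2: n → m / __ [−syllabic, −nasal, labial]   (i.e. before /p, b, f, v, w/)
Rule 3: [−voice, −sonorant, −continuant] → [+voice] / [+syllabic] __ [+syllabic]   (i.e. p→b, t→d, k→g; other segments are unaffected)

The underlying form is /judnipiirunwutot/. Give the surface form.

judnibierumwudot

Rule 1 (pre-rhotic lowering): /i/ is a high vowel immediately before /r/, so it lowers to [e]. /judnipiirunwutot/ → judnipierunwutot.
Rule 2 (nasal place assimilation): /n/ precedes the labial consonant /w/, so it assimilates in place to [m]. /judnipierunwutot/ → judnipierumwutot.
Rule 3 (intervocalic voicing): /p/ is a voiceless stop between vowels /i/ and /i/, so it voices to [b]. /t/ is a voiceless stop between vowels /u/ and /o/, so it voices to [d]. /judnipierumwutot/ → judnibierumwudot.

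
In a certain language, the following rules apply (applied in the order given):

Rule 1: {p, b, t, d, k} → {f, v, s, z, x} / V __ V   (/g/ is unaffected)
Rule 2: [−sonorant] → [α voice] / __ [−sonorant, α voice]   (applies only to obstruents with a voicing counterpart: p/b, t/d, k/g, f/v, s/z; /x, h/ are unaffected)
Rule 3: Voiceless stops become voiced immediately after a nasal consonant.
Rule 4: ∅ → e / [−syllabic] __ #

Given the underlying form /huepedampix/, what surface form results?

huefezambixe

Rule 1 (intervocalic spirantization): /p/ is a stop between vowels /e/ and /e/, so it spirantizes to the fricative [f]. /d/ is a stop between vowels /e/ and /a/, so it spirantizes to the fricative [z]. /huepedampix/ → huefezampix.
Rule 2 (regressive voicing assimilation): no segment meets the environment; /huefezampix/ is unchanged.
Rule 3 (post-nasal voicing): /p/ is a voiceless stop immediately after the nasal /m/, so it voices to [b]. /huefezampix/ → huefezambix.
Rule 4 (final e-epenthesis): the form ends in the consonant /x/, so [e] is inserted word-finally. /huefezambix/ → huefezambixe.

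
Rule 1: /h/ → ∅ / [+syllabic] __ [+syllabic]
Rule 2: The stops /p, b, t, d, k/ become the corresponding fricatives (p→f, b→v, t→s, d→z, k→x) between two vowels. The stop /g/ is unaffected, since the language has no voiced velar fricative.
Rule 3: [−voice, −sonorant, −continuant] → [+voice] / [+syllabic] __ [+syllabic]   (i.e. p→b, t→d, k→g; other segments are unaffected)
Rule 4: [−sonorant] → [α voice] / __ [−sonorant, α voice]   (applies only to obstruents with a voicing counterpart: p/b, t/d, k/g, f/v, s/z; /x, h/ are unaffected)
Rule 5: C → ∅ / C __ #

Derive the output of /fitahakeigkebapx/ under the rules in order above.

fisaaxeikkevap

Rule 1 (intervocalic h-deletion): /h/ occurs between vowels /a/ and /a/, so it deletes. /fitahakeigkebapx/ → fitaakeigkebapx.
Rule 2 (intervocalic spirantization): /t/ is a stop between vowels /i/ and /a/, so it spirantizes to the fricative [s]. /k/ is a stop between vowels /a/ and /e/, so it spirantizes to the fricative [x]. /b/ is a stop between vowels /e/ and /a/, so it spirantizes to the fricative [v]. /fitaakeigkebapx/ → fisaaxeigkevapx.
Rule 3 (intervocalic voicing): no segment meets the environment; /fisaaxeigkevapx/ is unchanged.
Rule 4 (regressive voicing assimilation): /g/ precedes the voiceless obstruent /k/, so it devoices to [k] by assimilation. /fisaaxeigkevapx/ → fisaaxeikkevapx.
Rule 5 (final cluster simplification): /x/ is the second consonant of a word-final cluster /px/, so it deletes. /fisaaxeikkevapx/ → fisaaxeikkevap.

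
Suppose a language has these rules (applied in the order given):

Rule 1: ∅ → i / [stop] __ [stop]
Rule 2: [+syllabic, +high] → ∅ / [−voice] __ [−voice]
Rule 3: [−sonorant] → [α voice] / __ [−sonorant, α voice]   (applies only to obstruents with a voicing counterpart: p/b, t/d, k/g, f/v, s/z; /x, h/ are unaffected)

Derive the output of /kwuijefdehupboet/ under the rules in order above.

kwuijevdehpiboet

Rule 1 (stop-cluster i-epenthesis): /p/ and /b/ form a stop–stop cluster, so [i] is inserted between them. /kwuijefdehupboet/ → kwuijefdehupiboet.
Rule 2 (high vowel syncope): /u/ is a high vowel flanked by voiceless consonants /h/ and /p/, so it deletes. /kwuijefdehupiboet/ → kwuijefdehpiboet.
Rule 3 (regressive voicing assimilation): /f/ precedes the voiced obstruent /d/, so it voices to [v] by assimilation. /kwuijefdehpiboet/ → kwuijevdehpiboet.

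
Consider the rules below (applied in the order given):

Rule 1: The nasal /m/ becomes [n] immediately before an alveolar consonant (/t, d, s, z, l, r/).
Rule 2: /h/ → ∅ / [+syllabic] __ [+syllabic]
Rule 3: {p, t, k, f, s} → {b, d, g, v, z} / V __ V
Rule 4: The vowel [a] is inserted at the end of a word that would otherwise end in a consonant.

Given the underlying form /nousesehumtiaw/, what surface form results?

nouzezeuntiawa

Rule 1 (nasal place assimilation): /m/ precedes the alveolar consonant /t/, so it assimilates in place to [n]. /nousesehumtiaw/ → nousesehuntiaw.
Rule 2 (intervocalic h-deletion): /h/ occurs between vowels /e/ and /u/, so it deletes. /nousesehuntiaw/ → nouseseuntiaw.
Rule 3 (intervocalic voicing): /s/ is a voiceless obstruent between vowels /u/ and /e/, so it voices to [z]. /s/ is a voiceless obstruent between vowels /e/ and /e/, so it voices to [z]. /nouseseuntiaw/ → nouzezeuntiaw.
Rule 4 (final a-epenthesis): the form ends in the consonant /w/, so [a] is inserted word-finally. /nouzezeuntiaw/ → nouzezeuntiawa.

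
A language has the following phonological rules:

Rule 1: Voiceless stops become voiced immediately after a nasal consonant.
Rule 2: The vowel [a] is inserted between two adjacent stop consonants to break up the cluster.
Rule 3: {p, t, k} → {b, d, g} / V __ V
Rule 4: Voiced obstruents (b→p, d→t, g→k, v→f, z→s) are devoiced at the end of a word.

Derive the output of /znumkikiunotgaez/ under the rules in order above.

Rule 1 (post-nasal voicing): /k/ is a voiceless stop immediately after the nasal /m/, so it voices to [g]. /znumkikiunotgaez/ → znumgikiunotgaez.
Rule 2 (stop-cluster a-epenthesis): /t/ and /g/ form a stop–stop cluster, so [a] is inserted between them. /znumgikiunotgaez/ → znumgikiunotagaez.
Rule 3 (intervocalic voicing): /k/ is a voiceless stop between vowels /i/ and /i/, so it voices to [g]. /t/ is a voiceless stop between vowels /o/ and /a/, so it voices to [d]. /znumgikiunotagaez/ → znumgigiunodagaez.
Rule 4 (final devoicing): /z/ is a voiced obstruent in word-final position, so it devoices to [s]. /znumgigiunodagaez/ → znumgigiunodagaes.

znumgigiunodagaes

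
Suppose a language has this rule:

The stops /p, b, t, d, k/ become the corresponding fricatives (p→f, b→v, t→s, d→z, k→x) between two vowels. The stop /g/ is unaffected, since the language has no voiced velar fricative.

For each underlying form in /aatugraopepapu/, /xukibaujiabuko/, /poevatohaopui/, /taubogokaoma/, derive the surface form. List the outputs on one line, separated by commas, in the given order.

aasugraofefafu, xuxivaujiavuxo, poevasohaofui, tauvogoxaoma

/aatugraopepapu/: /t/ is a stop between vowels /a/ and /u/, so it spirantizes to the fricative [s]. /p/ is a stop between vowels /o/ and /e/, so it spirantizes to the fricative [f]. /p/ is a stop between vowels /e/ and /a/, so it spirantizes to the fricative [f]. /p/ is a stop between vowels /a/ and /u/, so it spirantizes to the fricative [f]. → [aasugraofefafu].
/xukibaujiabuko/: /k/ is a stop between vowels /u/ and /i/, so it spirantizes to the fricative [x]. /b/ is a stop between vowels /i/ and /a/, so it spirantizes to the fricative [v]. /b/ is a stop between vowels /a/ and /u/, so it spirantizes to the fricative [v]. /k/ is a stop between vowels /u/ and /o/, so it spirantizes to the fricative [x]. → [xuxivaujiavuxo].
/poevatohaopui/: /t/ is a stop between vowels /a/ and /o/, so it spirantizes to the fricative [s]. /p/ is a stop between vowels /o/ and /u/, so it spirantizes to the fricative [f]. → [poevasohaofui].
/taubogokaoma/: /b/ is a stop between vowels /u/ and /o/, so it spirantizes to the fricative [v]. /k/ is a stop between vowels /o/ and /a/, so it spirantizes to the fricative [x]. → [tauvogoxaoma].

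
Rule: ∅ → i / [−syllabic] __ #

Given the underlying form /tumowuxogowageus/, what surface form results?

the form ends in the consonant /s/, so [i] is inserted word-finally.
Surface form: [tumowuxogowageusi].

tumowuxogowageusi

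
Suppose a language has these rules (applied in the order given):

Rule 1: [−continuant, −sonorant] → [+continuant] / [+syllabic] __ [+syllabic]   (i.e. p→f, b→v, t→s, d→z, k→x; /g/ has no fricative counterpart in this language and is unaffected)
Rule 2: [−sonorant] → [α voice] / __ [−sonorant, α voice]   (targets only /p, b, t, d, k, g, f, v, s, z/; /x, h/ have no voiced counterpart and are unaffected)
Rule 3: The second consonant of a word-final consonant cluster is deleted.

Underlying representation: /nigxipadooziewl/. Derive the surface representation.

nikxifazooziew

Rule 1 (intervocalic spirantization): /p/ is a stop between vowels /i/ and /a/, so it spirantizes to the fricative [f]. /d/ is a stop between vowels /a/ and /o/, so it spirantizes to the fricative [z]. /nigxipadooziewl/ → nigxifazooziewl.
Rule 2 (regressive voicing assimilation): /g/ precedes the voiceless obstruent /x/, so it devoices to [k] by assimilation. /nigxifazooziewl/ → nikxifazooziewl.
Rule 3 (final cluster simplification): /l/ is the second consonant of a word-final cluster /wl/, so it deletes. /nikxifazooziewl/ → nikxifazooziew.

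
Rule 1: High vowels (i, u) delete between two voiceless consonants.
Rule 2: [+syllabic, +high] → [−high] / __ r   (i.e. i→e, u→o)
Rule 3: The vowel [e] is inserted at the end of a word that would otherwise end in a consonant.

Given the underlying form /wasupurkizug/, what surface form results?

wasporkizuge

Rule 1 (high vowel syncope): /u/ is a high vowel flanked by voiceless consonants /s/ and /p/, so it deletes. /wasupurkizug/ → waspurkizug.
Rule 2 (pre-rhotic lowering): /u/ is a high vowel immediately before /r/, so it lowers to [o]. /waspurkizug/ → wasporkizug.
Rule 3 (final e-epenthesis): the form ends in the consonant /g/, so [e] is inserted word-finally. /wasporkizug/ → wasporkizuge.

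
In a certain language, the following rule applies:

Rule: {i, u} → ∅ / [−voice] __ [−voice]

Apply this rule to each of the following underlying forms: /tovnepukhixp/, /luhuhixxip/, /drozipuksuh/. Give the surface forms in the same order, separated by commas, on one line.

tovnepkhxp, luhhxxp, drozipksh

/tovnepukhixp/: /u/ is a high vowel flanked by voiceless consonants /p/ and /k/, so it deletes. /i/ is a high vowel flanked by voiceless consonants /h/ and /x/, so it deletes. → [tovnepkhxp].
/luhuhixxip/: /u/ is a high vowel flanked by voiceless consonants /h/ and /h/, so it deletes. /i/ is a high vowel flanked by voiceless consonants /h/ and /x/, so it deletes. /i/ is a high vowel flanked by voiceless consonants /x/ and /p/, so it deletes. → [luhhxxp].
/drozipuksuh/: /u/ is a high vowel flanked by voiceless consonants /p/ and /k/, so it deletes. /u/ is a high vowel flanked by voiceless consonants /s/ and /h/, so it deletes. → [drozipksh].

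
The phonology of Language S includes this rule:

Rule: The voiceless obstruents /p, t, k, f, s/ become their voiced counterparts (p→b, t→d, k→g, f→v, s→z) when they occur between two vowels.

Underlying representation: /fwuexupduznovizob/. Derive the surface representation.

No segment of /fwuexupduznovizob/ meets the structural description of the rule, so the form surfaces unchanged.

fwuexupduznovizob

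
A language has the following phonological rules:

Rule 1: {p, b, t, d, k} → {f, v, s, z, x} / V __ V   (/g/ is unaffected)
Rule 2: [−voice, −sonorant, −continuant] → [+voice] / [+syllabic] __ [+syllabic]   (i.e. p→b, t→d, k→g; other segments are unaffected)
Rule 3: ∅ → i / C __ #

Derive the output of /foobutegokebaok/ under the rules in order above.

foovusegoxevaoki

Rule 1 (intervocalic spirantization): /b/ is a stop between vowels /o/ and /u/, so it spirantizes to the fricative [v]. /t/ is a stop between vowels /u/ and /e/, so it spirantizes to the fricative [s]. /k/ is a stop between vowels /o/ and /e/, so it spirantizes to the fricative [x]. /b/ is a stop between vowels /e/ and /a/, so it spirantizes to the fricative [v]. /foobutegokebaok/ → foovusegoxevaok.
Rule 2 (intervocalic voicing): no segment meets the environment; /foovusegoxevaok/ is unchanged.
Rule 3 (final i-epenthesis): the form ends in the consonant /k/, so [i] is inserted word-finally. /foovusegoxevaok/ → foovusegoxevaoki.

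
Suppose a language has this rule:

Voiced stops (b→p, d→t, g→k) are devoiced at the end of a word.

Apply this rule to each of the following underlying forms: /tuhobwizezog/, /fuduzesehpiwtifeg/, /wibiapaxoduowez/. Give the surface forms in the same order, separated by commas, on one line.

tuhobwizezok, fuduzesehpiwtifek, wibiapaxoduowez

/tuhobwizezog/: /g/ is a voiced stop in word-final position, so it devoices to [k]. → [tuhobwizezok].
/fuduzesehpiwtifeg/: /g/ is a voiced stop in word-final position, so it devoices to [k]. → [fuduzesehpiwtifek].
/wibiapaxoduowez/: the rule's environment is not met; surfaces unchanged as [wibiapaxoduowez].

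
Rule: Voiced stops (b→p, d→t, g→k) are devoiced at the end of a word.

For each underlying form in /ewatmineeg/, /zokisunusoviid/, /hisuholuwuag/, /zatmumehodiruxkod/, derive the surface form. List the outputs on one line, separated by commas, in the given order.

/ewatmineeg/: /g/ is a voiced stop in word-final position, so it devoices to [k]. → [ewatmineek].
/zokisunusoviid/: /d/ is a voiced stop in word-final position, so it devoices to [t]. → [zokisunusoviit].
/hisuholuwuag/: /g/ is a voiced stop in word-final position, so it devoices to [k]. → [hisuholuwuak].
/zatmumehodiruxkod/: /d/ is a voiced stop in word-final position, so it devoices to [t]. → [zatmumehodiruxkot].

ewatmineek, zokisunusoviit, hisuholuwuak, zatmumehodiruxkot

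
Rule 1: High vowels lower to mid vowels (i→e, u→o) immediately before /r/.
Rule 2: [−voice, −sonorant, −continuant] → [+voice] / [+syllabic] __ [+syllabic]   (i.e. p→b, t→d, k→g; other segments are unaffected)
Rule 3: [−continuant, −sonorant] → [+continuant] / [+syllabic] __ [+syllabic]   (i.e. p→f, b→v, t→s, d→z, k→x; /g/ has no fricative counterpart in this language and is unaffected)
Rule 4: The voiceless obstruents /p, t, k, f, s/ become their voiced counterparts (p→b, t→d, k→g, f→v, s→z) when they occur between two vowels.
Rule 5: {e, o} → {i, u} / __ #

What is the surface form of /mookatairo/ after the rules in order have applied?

Rule 1 (pre-rhotic lowering): /i/ is a high vowel immediately before /r/, so it lowers to [e]. /mookatairo/ → mookataero.
Rule 2 (intervocalic voicing): /k/ is a voiceless stop between vowels /o/ and /a/, so it voices to [g]. /t/ is a voiceless stop between vowels /a/ and /a/, so it voices to [d]. /mookataero/ → moogadaero.
Rule 3 (intervocalic spirantization): /d/ is a stop between vowels /a/ and /a/, so it spirantizes to the fricative [z]. /moogadaero/ → moogazaero.
Rule 4 (intervocalic voicing): no segment meets the environment; /moogazaero/ is unchanged.
Rule 5 (final vowel raising): /o/ is a mid vowel in word-final position, so it raises to [u]. /moogazaero/ → moogazaeru.

moogazaeru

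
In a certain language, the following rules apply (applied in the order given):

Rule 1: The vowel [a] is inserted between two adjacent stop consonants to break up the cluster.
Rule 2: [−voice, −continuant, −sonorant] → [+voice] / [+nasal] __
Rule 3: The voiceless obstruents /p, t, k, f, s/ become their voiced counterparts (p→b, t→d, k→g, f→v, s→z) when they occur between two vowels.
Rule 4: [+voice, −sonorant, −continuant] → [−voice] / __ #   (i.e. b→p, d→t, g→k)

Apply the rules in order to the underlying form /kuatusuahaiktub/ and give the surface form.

kuaduzuahaigadup

Rule 1 (stop-cluster a-epenthesis): /k/ and /t/ form a stop–stop cluster, so [a] is inserted between them. /kuatusuahaiktub/ → kuatusuahaikatub.
Rule 2 (post-nasal voicing): no segment meets the environment; /kuatusuahaikatub/ is unchanged.
Rule 3 (intervocalic voicing): /t/ is a voiceless obstruent between vowels /a/ and /u/, so it voices to [d]. /s/ is a voiceless obstruent between vowels /u/ and /u/, so it voices to [z]. /k/ is a voiceless obstruent between vowels /i/ and /a/, so it voices to [g]. /t/ is a voiceless obstruent between vowels /a/ and /u/, so it voices to [d]. /kuatusuahaikatub/ → kuaduzuahaigadub.
Rule 4 (final devoicing): /b/ is a voiced stop in word-final position, so it devoices to [p]. /kuaduzuahaigadub/ → kuaduzuahaigadup.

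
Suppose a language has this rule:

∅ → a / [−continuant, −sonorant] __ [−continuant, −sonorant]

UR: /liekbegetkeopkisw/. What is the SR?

/k/ and /b/ form a stop–stop cluster, so [a] is inserted between them.
/t/ and /k/ form a stop–stop cluster, so [a] is inserted between them.
/p/ and /k/ form a stop–stop cluster, so [a] is inserted between them.
Surface form: [liekabegetakeopakisw].

liekabegetakeopakisw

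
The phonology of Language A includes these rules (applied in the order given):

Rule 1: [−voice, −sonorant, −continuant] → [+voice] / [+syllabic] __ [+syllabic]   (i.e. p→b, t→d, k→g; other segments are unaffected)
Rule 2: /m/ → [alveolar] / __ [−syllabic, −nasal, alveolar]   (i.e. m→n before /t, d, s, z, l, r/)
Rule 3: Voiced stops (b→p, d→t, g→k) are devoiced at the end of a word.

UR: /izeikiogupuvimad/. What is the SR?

izeigiogubuvimat

Rule 1 (intervocalic voicing): /k/ is a voiceless stop between vowels /i/ and /i/, so it voices to [g]. /p/ is a voiceless stop between vowels /u/ and /u/, so it voices to [b]. /izeikiogupuvimad/ → izeigiogubuvimad.
Rule 2 (nasal place assimilation): no segment meets the environment; /izeigiogubuvimad/ is unchanged.
Rule 3 (final devoicing): /d/ is a voiced stop in word-final position, so it devoices to [t]. /izeigiogubuvimad/ → izeigiogubuvimat.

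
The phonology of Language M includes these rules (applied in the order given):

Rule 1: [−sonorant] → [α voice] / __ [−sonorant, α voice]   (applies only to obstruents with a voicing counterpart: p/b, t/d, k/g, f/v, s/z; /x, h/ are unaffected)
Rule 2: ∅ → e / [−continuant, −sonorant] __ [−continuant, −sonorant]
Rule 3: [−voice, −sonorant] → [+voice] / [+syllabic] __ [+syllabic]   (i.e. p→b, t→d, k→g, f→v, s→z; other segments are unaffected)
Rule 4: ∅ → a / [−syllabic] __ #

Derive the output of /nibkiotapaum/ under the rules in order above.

nibegiodabauma

Rule 1 (regressive voicing assimilation): /b/ precedes the voiceless obstruent /k/, so it devoices to [p] by assimilation. /nibkiotapaum/ → nipkiotapaum.
Rule 2 (stop-cluster e-epenthesis): /p/ and /k/ form a stop–stop cluster, so [e] is inserted between them. /nipkiotapaum/ → nipekiotapaum.
Rule 3 (intervocalic voicing): /p/ is a voiceless obstruent between vowels /i/ and /e/, so it voices to [b]. /k/ is a voiceless obstruent between vowels /e/ and /i/, so it voices to [g]. /t/ is a voiceless obstruent between vowels /o/ and /a/, so it voices to [d]. /p/ is a voiceless obstruent between vowels /a/ and /a/, so it voices to [b]. /nipekiotapaum/ → nibegiodabaum.
Rule 4 (final a-epenthesis): the form ends in the consonant /m/, so [a] is inserted word-finally. /nibegiodabaum/ → nibegiodabauma.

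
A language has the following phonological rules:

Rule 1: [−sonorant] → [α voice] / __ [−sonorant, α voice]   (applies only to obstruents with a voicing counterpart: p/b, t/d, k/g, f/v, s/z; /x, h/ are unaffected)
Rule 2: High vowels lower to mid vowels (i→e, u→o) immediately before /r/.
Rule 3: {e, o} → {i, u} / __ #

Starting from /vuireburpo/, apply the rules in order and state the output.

vuereborpu

Rule 1 (regressive voicing assimilation): no segment meets the environment; /vuireburpo/ is unchanged.
Rule 2 (pre-rhotic lowering): /i/ is a high vowel immediately before /r/, so it lowers to [e]. /u/ is a high vowel immediately before /r/, so it lowers to [o]. /vuireburpo/ → vuereborpo.
Rule 3 (final vowel raising): /o/ is a mid vowel in word-final position, so it raises to [u]. /vuereborpo/ → vuereborpu.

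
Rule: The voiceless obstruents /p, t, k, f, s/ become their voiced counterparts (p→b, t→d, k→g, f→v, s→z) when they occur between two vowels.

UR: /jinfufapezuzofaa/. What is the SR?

jinfuvabezuzovaa

Scanning /jinfufapezuzofaa/: /f/ at position 4 is not in the conditioning environment; /f/ is a voiceless obstruent between vowels /u/ and /a/, so it voices to [v]; /p/ is a voiceless obstruent between vowels /a/ and /e/, so it voices to [b]; /f/ is a voiceless obstruent between vowels /o/ and /a/, so it voices to [v].
Result: [jinfuvabezuzovaa].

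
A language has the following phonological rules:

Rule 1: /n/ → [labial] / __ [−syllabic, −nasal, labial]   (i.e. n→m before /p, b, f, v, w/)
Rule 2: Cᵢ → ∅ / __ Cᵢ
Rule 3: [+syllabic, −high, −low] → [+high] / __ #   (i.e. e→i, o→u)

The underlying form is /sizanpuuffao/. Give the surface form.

Rule 1 (nasal place assimilation): /n/ precedes the labial consonant /p/, so it assimilates in place to [m]. /sizanpuuffao/ → sizampuuffao.
Rule 2 (degemination): /ff/ is a geminate; the first /f/ deletes. /sizampuuffao/ → sizampuufao.
Rule 3 (final vowel raising): /o/ is a mid vowel in word-final position, so it raises to [u]. /sizampuufao/ → sizampuufau.

sizampuufau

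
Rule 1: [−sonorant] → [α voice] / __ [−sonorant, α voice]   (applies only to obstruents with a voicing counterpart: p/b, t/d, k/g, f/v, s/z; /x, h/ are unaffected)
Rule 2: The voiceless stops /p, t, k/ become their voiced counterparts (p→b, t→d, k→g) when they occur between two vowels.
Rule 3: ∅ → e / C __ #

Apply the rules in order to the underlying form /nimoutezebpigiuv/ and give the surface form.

Rule 1 (regressive voicing assimilation): /b/ precedes the voiceless obstruent /p/, so it devoices to [p] by assimilation. /nimoutezebpigiuv/ → nimoutezeppigiuv.
Rule 2 (intervocalic voicing): /t/ is a voiceless stop between vowels /u/ and /e/, so it voices to [d]. /nimoutezeppigiuv/ → nimoudezeppigiuv.
Rule 3 (final e-epenthesis): the form ends in the consonant /v/, so [e] is inserted word-finally. /nimoudezeppigiuv/ → nimoudezeppigiuve.

nimoudezeppigiuve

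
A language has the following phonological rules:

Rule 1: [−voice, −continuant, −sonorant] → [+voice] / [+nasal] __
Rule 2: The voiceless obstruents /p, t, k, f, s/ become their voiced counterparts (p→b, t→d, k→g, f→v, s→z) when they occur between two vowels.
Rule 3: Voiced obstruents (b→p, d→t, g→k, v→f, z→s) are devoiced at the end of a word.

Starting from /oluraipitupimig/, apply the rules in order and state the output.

Rule 1 (post-nasal voicing): no segment meets the environment; /oluraipitupimig/ is unchanged.
Rule 2 (intervocalic voicing): /p/ is a voiceless obstruent between vowels /i/ and /i/, so it voices to [b]. /t/ is a voiceless obstruent between vowels /i/ and /u/, so it voices to [d]. /p/ is a voiceless obstruent between vowels /u/ and /i/, so it voices to [b]. /oluraipitupimig/ → oluraibidubimig.
Rule 3 (final devoicing): /g/ is a voiced obstruent in word-final position, so it devoices to [k]. /oluraibidubimig/ → oluraibidubimik.

oluraibidubimik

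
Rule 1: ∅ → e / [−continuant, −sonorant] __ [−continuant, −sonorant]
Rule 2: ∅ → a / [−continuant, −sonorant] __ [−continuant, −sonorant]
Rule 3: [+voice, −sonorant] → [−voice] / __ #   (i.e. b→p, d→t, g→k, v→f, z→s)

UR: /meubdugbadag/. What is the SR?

Rule 1 (stop-cluster e-epenthesis): /b/ and /d/ form a stop–stop cluster, so [e] is inserted between them. /g/ and /b/ form a stop–stop cluster, so [e] is inserted between them. /meubdugbadag/ → meubedugebadag.
Rule 2 (stop-cluster a-epenthesis): no segment meets the environment; /meubedugebadag/ is unchanged.
Rule 3 (final devoicing): /g/ is a voiced obstruent in word-final position, so it devoices to [k]. /meubedugebadag/ → meubedugebadak.

meubedugebadak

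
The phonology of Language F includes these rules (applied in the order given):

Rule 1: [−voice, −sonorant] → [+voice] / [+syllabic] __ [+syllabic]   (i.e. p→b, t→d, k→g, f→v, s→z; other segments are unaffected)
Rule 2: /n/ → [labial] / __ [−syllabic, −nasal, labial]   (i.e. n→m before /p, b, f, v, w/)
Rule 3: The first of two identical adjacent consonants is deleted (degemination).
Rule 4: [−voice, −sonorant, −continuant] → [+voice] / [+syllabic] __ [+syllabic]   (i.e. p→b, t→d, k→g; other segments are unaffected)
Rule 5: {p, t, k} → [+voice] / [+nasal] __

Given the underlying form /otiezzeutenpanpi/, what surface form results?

odiezeudembambi

Rule 1 (intervocalic voicing): /t/ is a voiceless obstruent between vowels /o/ and /i/, so it voices to [d]. /t/ is a voiceless obstruent between vowels /u/ and /e/, so it voices to [d]. /otiezzeutenpanpi/ → odiezzeudenpanpi.
Rule 2 (nasal place assimilation): /n/ precedes the labial consonant /p/, so it assimilates in place to [m]. /n/ precedes the labial consonant /p/, so it assimilates in place to [m]. /odiezzeudenpanpi/ → odiezzeudempampi.
Rule 3 (degemination): /zz/ is a geminate; the first /z/ deletes. /odiezzeudempampi/ → odiezeudempampi.
Rule 4 (intervocalic voicing): no segment meets the environment; /odiezeudempampi/ is unchanged.
Rule 5 (post-nasal voicing): /p/ is a voiceless stop immediately after the nasal /m/, so it voices to [b]. /p/ is a voiceless stop immediately after the nasal /m/, so it voices to [b]. /odiezeudempampi/ → odiezeudembambi.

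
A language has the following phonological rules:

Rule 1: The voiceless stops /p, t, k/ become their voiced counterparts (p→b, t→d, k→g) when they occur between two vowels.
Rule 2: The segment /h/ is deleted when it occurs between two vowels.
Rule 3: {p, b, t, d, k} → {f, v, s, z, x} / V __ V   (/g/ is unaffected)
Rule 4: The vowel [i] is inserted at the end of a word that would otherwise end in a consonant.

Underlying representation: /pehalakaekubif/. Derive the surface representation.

pealagaeguvifi

Rule 1 (intervocalic voicing): /k/ is a voiceless stop between vowels /a/ and /a/, so it voices to [g]. /k/ is a voiceless stop between vowels /e/ and /u/, so it voices to [g]. /pehalakaekubif/ → pehalagaegubif.
Rule 2 (intervocalic h-deletion): /h/ occurs between vowels /e/ and /a/, so it deletes. /pehalagaegubif/ → pealagaegubif.
Rule 3 (intervocalic spirantization): /b/ is a stop between vowels /u/ and /i/, so it spirantizes to the fricative [v]. /pealagaegubif/ → pealagaeguvif.
Rule 4 (final i-epenthesis): the form ends in the consonant /f/, so [i] is inserted word-finally. /pealagaeguvif/ → pealagaeguvifi.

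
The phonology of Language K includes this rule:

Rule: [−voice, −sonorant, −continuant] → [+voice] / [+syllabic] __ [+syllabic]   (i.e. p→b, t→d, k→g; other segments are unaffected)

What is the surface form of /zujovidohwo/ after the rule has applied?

zujovidohwo

No segment of /zujovidohwo/ meets the structural description of the rule, so the form surfaces unchanged.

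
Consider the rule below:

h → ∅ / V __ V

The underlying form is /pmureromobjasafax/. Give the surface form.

No segment of /pmureromobjasafax/ meets the structural description of the rule, so the form surfaces unchanged.

pmureromobjasafax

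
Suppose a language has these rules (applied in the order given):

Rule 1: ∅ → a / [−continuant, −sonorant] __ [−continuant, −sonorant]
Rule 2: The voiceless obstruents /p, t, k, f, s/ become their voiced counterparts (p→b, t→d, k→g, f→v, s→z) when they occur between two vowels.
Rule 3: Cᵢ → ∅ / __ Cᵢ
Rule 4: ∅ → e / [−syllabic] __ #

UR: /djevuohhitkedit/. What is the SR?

Rule 1 (stop-cluster a-epenthesis): /t/ and /k/ form a stop–stop cluster, so [a] is inserted between them. /djevuohhitkedit/ → djevuohhitakedit.
Rule 2 (intervocalic voicing): /t/ is a voiceless obstruent between vowels /i/ and /a/, so it voices to [d]. /k/ is a voiceless obstruent between vowels /a/ and /e/, so it voices to [g]. /djevuohhitakedit/ → djevuohhidagedit.
Rule 3 (degemination): /hh/ is a geminate; the first /h/ deletes. /djevuohhidagedit/ → djevuohidagedit.
Rule 4 (final e-epenthesis): the form ends in the consonant /t/, so [e] is inserted word-finally. /djevuohidagedit/ → djevuohidagedite.

djevuohidagedite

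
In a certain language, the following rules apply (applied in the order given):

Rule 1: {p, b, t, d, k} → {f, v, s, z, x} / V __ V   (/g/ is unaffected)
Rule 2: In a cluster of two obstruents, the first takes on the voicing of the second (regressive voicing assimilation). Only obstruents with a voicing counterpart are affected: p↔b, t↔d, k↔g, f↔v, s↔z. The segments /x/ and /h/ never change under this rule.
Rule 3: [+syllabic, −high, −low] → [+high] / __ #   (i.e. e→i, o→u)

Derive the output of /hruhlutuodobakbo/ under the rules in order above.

Rule 1 (intervocalic spirantization): /t/ is a stop between vowels /u/ and /u/, so it spirantizes to the fricative [s]. /d/ is a stop between vowels /o/ and /o/, so it spirantizes to the fricative [z]. /b/ is a stop between vowels /o/ and /a/, so it spirantizes to the fricative [v]. /hruhlutuodobakbo/ → hruhlusuozovakbo.
Rule 2 (regressive voicing assimilation): /k/ precedes the voiced obstruent /b/, so it voices to [g] by assimilation. /hruhlusuozovakbo/ → hruhlusuozovagbo.
Rule 3 (final vowel raising): /o/ is a mid vowel in word-final position, so it raises to [u]. /hruhlusuozovagbo/ → hruhlusuozovagbu.

hruhlusuozovagbu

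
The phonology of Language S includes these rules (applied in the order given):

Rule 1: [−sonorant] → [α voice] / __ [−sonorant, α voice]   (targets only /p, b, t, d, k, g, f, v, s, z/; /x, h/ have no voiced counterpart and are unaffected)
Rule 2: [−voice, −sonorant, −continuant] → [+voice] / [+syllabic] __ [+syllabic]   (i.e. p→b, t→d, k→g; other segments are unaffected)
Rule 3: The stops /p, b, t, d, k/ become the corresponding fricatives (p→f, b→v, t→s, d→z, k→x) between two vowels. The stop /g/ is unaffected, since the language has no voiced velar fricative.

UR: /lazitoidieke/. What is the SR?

lazizoiziege

Rule 1 (regressive voicing assimilation): no segment meets the environment; /lazitoidieke/ is unchanged.
Rule 2 (intervocalic voicing): /t/ is a voiceless stop between vowels /i/ and /o/, so it voices to [d]. /k/ is a voiceless stop between vowels /e/ and /e/, so it voices to [g]. /lazitoidieke/ → lazidoidiege.
Rule 3 (intervocalic spirantization): /d/ is a stop between vowels /i/ and /o/, so it spirantizes to the fricative [z]. /d/ is a stop between vowels /i/ and /i/, so it spirantizes to the fricative [z]. /lazidoidiege/ → lazizoiziege.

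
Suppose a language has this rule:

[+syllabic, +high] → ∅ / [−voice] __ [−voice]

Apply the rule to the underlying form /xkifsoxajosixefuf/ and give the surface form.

xkfsoxajosxeff

/i/ is a high vowel flanked by voiceless consonants /k/ and /f/, so it deletes.
/i/ is a high vowel flanked by voiceless consonants /s/ and /x/, so it deletes.
/u/ is a high vowel flanked by voiceless consonants /f/ and /f/, so it deletes.
Surface form: [xkfsoxajosxeff].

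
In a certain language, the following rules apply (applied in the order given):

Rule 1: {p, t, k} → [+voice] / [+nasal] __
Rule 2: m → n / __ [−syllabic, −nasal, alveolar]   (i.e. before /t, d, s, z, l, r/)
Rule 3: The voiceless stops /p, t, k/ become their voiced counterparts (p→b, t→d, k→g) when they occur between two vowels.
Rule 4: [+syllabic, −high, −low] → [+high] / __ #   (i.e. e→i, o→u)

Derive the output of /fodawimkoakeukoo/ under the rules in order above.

Rule 1 (post-nasal voicing): /k/ is a voiceless stop immediately after the nasal /m/, so it voices to [g]. /fodawimkoakeukoo/ → fodawimgoakeukoo.
Rule 2 (nasal place assimilation): no segment meets the environment; /fodawimgoakeukoo/ is unchanged.
Rule 3 (intervocalic voicing): /k/ is a voiceless stop between vowels /a/ and /e/, so it voices to [g]. /k/ is a voiceless stop between vowels /u/ and /o/, so it voices to [g]. /fodawimgoakeukoo/ → fodawimgoageugoo.
Rule 4 (final vowel raising): /o/ is a mid vowel in word-final position, so it raises to [u]. /fodawimgoageugoo/ → fodawimgoageugou.

fodawimgoageugou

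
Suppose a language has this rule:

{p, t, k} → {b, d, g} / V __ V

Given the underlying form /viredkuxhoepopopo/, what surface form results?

Scanning /viredkuxhoepopopo/: /k/ at position 6 is not in the conditioning environment; /p/ is a voiceless stop between vowels /e/ and /o/, so it voices to [b]; /p/ is a voiceless stop between vowels /o/ and /o/, so it voices to [b]; /p/ is a voiceless stop between vowels /o/ and /o/, so it voices to [b].
Result: [viredkuxhoebobobo].

viredkuxhoebobobo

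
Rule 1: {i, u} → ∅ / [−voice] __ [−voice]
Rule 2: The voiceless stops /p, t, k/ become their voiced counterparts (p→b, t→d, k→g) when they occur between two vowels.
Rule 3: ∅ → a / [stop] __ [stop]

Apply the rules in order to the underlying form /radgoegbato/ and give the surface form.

Rule 1 (high vowel syncope): no segment meets the environment; /radgoegbato/ is unchanged.
Rule 2 (intervocalic voicing): /t/ is a voiceless stop between vowels /a/ and /o/, so it voices to [d]. /radgoegbato/ → radgoegbado.
Rule 3 (stop-cluster a-epenthesis): /d/ and /g/ form a stop–stop cluster, so [a] is inserted between them. /g/ and /b/ form a stop–stop cluster, so [a] is inserted between them. /radgoegbado/ → radagoegabado.

radagoegabado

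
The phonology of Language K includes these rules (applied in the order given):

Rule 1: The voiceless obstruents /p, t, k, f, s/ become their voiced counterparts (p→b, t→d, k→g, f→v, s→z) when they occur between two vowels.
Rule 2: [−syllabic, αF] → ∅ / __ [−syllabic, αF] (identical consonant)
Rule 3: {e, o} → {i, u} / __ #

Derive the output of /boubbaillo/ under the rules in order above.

boubailu

Rule 1 (intervocalic voicing): no segment meets the environment; /boubbaillo/ is unchanged.
Rule 2 (degemination): /bb/ is a geminate; the first /b/ deletes. /ll/ is a geminate; the first /l/ deletes. /boubbaillo/ → boubailo.
Rule 3 (final vowel raising): /o/ is a mid vowel in word-final position, so it raises to [u]. /boubailo/ → boubailu.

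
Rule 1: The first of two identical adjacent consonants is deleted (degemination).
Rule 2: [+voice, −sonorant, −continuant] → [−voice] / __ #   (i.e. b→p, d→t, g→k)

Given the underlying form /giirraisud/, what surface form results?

Rule 1 (degemination): /rr/ is a geminate; the first /r/ deletes. /giirraisud/ → giiraisud.
Rule 2 (final devoicing): /d/ is a voiced stop in word-final position, so it devoices to [t]. /giiraisud/ → giiraisut.

giiraisut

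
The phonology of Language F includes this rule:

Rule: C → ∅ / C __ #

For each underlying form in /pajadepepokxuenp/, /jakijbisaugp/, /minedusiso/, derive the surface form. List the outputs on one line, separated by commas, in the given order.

/pajadepepokxuenp/: /p/ is the second consonant of a word-final cluster /np/, so it deletes. → [pajadepepokxuen].
/jakijbisaugp/: /p/ is the second consonant of a word-final cluster /gp/, so it deletes. → [jakijbisaug].
/minedusiso/: the rule's environment is not met; surfaces unchanged as [minedusiso].

pajadepepokxuen, jakijbisaug, minedusiso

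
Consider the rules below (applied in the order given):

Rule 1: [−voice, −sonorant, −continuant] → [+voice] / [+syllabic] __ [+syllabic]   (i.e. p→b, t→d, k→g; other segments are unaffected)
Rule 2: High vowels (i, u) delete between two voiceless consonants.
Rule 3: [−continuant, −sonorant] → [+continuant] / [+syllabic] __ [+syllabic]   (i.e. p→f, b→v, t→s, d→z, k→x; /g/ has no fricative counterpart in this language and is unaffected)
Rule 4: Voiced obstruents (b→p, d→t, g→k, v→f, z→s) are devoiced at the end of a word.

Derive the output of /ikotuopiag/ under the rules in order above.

Rule 1 (intervocalic voicing): /k/ is a voiceless stop between vowels /i/ and /o/, so it voices to [g]. /t/ is a voiceless stop between vowels /o/ and /u/, so it voices to [d]. /p/ is a voiceless stop between vowels /o/ and /i/, so it voices to [b]. /ikotuopiag/ → igoduobiag.
Rule 2 (high vowel syncope): no segment meets the environment; /igoduobiag/ is unchanged.
Rule 3 (intervocalic spirantization): /d/ is a stop between vowels /o/ and /u/, so it spirantizes to the fricative [z]. /b/ is a stop between vowels /o/ and /i/, so it spirantizes to the fricative [v]. /igoduobiag/ → igozuoviag.
Rule 4 (final devoicing): /g/ is a voiced obstruent in word-final position, so it devoices to [k]. /igozuoviag/ → igozuoviak.

igozuoviak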